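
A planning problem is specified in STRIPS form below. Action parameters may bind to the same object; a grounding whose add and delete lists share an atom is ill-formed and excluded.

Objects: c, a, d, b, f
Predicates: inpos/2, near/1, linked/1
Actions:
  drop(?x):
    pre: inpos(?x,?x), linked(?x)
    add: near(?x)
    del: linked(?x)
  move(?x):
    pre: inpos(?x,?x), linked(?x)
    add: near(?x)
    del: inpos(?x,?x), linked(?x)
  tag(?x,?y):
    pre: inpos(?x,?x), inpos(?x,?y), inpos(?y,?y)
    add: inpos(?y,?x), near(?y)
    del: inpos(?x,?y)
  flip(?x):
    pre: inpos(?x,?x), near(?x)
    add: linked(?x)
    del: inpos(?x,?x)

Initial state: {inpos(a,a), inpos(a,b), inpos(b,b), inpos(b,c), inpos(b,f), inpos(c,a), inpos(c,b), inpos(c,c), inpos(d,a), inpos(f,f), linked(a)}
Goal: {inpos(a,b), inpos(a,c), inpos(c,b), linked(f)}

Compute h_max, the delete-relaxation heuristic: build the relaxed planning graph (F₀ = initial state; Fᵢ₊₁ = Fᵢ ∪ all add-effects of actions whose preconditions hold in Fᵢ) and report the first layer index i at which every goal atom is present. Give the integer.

2

F0 = init (11 atoms)
F1 = F0 ∪ {inpos(a,c), inpos(b,a), inpos(f,b), near(a), near(b), near(c), near(f)}  (18 atoms)
F2 = F1 ∪ {linked(b), linked(c), linked(f)}  (21 atoms)
goal ⊆ F2  ⇒  h_max = 2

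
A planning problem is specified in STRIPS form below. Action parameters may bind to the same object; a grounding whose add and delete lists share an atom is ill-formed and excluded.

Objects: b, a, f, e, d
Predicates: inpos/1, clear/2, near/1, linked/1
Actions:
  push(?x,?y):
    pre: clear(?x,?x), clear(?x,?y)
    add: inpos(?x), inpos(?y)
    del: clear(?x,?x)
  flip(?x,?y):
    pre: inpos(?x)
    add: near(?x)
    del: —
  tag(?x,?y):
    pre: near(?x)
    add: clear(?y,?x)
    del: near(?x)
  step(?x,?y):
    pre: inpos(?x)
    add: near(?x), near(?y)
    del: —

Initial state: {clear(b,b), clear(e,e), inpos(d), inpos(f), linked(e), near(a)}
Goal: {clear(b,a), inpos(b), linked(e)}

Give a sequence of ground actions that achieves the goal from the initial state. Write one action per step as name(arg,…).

push(b,b); tag(a,b)

1. push(b,b)  →  {clear(e,e), inpos(b), inpos(d), inpos(f), linked(e), near(a)}
2. tag(a,b)  →  {clear(b,a), clear(e,e), inpos(b), inpos(d), inpos(f), linked(e)}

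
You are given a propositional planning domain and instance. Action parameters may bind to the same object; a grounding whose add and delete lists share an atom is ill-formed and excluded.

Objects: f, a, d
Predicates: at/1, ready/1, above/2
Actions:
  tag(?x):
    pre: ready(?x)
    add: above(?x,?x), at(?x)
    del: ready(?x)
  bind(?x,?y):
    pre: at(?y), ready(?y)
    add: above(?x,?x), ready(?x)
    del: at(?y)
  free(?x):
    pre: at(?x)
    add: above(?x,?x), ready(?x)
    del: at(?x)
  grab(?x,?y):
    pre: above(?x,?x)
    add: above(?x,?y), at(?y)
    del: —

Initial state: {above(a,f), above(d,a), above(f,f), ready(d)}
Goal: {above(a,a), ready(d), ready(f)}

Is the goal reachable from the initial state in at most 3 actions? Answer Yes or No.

1. grab(f,f)  →  {above(a,f), above(d,a), above(f,f), at(f), ready(d)}
2. free(f)  →  {above(a,f), above(d,a), above(f,f), ready(d), ready(f)}
3. grab(f,f)  →  {above(a,f), above(d,a), above(f,f), at(f), ready(d), ready(f)}
4. bind(a,f)  →  {above(a,a), above(a,f), above(d,a), above(f,f), ready(a), ready(d), ready(f)}
optimal plan length = 4; 4 > 3

No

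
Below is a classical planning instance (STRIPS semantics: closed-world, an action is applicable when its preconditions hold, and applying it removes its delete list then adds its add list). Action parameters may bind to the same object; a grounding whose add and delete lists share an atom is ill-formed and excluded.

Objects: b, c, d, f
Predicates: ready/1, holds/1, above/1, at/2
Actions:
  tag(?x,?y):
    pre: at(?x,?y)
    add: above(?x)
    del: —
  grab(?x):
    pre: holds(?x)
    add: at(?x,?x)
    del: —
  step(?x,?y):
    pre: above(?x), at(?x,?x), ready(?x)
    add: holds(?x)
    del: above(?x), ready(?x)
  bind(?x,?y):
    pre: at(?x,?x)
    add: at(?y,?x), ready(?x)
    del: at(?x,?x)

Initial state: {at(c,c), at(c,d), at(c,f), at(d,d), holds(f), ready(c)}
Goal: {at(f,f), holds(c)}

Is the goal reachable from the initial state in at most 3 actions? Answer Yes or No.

1. tag(c,c)  →  {above(c), at(c,c), at(c,d), at(c,f), at(d,d), holds(f), ready(c)}
2. grab(f)  →  {above(c), at(c,c), at(c,d), at(c,f), at(d,d), at(f,f), holds(f), ready(c)}
3. step(c,b)  →  {at(c,c), at(c,d), at(c,f), at(d,d), at(f,f), holds(c), holds(f)}
optimal plan length = 3; 3 ≤ 3

Yes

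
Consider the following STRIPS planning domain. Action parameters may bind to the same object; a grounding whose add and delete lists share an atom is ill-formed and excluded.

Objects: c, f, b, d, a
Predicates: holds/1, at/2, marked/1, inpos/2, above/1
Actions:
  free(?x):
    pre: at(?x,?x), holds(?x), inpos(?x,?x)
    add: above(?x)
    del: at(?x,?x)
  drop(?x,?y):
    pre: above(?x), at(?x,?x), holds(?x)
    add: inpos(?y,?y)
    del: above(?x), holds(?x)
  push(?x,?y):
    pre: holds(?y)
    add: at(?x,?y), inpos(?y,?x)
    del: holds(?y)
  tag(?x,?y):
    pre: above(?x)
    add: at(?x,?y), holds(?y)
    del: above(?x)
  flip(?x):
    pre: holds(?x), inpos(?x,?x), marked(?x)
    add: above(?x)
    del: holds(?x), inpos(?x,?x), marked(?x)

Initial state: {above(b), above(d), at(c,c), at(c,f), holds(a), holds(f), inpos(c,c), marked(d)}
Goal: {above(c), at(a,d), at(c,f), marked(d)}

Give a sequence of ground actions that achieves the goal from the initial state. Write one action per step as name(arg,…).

1. tag(b,c)  →  {above(d), at(b,c), at(c,c), at(c,f), holds(a), holds(c), holds(f), inpos(c,c), marked(d)}
2. free(c)  →  {above(c), above(d), at(b,c), at(c,f), holds(a), holds(c), holds(f), inpos(c,c), marked(d)}
3. tag(d,d)  →  {above(c), at(b,c), at(c,f), at(d,d), holds(a), holds(c), holds(d), holds(f), inpos(c,c), marked(d)}
4. push(a,d)  →  {above(c), at(a,d), at(b,c), at(c,f), at(d,d), holds(a), holds(c), holds(f), inpos(c,c), inpos(d,a), marked(d)}

tag(b,c); free(c); tag(d,d); push(a,d)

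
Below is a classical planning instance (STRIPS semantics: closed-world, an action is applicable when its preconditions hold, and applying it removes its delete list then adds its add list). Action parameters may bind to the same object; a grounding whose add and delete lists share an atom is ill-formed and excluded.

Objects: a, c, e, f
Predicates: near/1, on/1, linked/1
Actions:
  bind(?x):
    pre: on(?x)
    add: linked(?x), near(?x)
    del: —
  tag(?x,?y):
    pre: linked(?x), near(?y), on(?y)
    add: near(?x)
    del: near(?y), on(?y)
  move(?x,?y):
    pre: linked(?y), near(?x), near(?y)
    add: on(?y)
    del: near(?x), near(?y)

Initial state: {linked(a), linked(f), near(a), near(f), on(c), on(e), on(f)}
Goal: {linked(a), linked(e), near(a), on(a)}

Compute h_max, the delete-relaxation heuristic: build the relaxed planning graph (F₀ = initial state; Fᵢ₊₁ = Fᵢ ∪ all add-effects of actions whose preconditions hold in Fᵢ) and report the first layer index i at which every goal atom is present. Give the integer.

1

F0 = init (7 atoms)
F1 = F0 ∪ {linked(c), linked(e), near(c), near(e), on(a)}  (12 atoms)
goal ⊆ F1  ⇒  h_max = 1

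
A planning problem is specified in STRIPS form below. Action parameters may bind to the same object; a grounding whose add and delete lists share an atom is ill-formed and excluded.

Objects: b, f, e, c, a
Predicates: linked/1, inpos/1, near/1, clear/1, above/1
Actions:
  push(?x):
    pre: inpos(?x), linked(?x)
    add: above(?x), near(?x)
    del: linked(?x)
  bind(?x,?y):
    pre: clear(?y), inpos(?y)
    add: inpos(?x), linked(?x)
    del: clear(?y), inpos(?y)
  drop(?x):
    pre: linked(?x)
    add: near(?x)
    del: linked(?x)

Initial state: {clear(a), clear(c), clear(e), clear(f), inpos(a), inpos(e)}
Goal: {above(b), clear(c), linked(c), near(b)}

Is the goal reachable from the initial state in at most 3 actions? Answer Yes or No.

Yes

1. bind(b,e)  →  {clear(a), clear(c), clear(f), inpos(a), inpos(b), linked(b)}
2. push(b)  →  {above(b), clear(a), clear(c), clear(f), inpos(a), inpos(b), near(b)}
3. bind(c,a)  →  {above(b), clear(c), clear(f), inpos(b), inpos(c), linked(c), near(b)}
optimal plan length = 3; 3 ≤ 3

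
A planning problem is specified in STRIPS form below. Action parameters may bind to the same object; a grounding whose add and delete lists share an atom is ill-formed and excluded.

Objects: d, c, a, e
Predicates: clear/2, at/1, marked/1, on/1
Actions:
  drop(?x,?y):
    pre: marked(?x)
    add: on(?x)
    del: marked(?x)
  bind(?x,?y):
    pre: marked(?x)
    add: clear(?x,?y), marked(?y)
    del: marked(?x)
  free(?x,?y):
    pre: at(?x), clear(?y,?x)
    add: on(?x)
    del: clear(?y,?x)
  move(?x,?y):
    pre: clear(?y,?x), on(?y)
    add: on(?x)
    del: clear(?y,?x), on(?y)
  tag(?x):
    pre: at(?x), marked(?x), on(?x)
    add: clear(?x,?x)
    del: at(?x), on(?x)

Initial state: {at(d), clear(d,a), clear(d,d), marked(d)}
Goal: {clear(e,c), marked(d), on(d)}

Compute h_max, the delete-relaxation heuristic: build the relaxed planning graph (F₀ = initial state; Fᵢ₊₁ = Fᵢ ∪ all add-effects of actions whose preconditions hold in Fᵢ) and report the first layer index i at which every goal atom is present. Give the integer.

2

F0 = init (4 atoms)
F1 = F0 ∪ {clear(d,c), clear(d,e), marked(a), marked(c), marked(e), on(d)}  (10 atoms)
F2 = F1 ∪ {clear(a,c), clear(a,d), clear(a,e), clear(c,a), clear(c,d), clear(c,e), clear(e,a), clear(e,c), clear(e,d), on(a), on(c), on(e)}  (22 atoms)
goal ⊆ F2  ⇒  h_max = 2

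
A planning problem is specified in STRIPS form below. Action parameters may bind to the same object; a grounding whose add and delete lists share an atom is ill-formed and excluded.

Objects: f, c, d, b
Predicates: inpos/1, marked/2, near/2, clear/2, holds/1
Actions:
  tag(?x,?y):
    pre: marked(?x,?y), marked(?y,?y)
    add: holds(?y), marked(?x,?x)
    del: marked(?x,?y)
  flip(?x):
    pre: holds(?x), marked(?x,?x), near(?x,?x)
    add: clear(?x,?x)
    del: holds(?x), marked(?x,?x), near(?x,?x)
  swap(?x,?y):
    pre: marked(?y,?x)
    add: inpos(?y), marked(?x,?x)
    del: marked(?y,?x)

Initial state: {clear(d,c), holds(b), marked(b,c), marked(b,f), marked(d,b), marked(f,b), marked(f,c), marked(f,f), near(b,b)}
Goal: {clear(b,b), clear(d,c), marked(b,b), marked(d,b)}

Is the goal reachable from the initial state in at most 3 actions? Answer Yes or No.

1. tag(b,f)  →  {clear(d,c), holds(b), holds(f), marked(b,b), marked(b,c), marked(d,b), marked(f,b), marked(f,c), marked(f,f), near(b,b)}
2. flip(b)  →  {clear(b,b), clear(d,c), holds(f), marked(b,c), marked(d,b), marked(f,b), marked(f,c), marked(f,f)}
3. swap(b,f)  →  {clear(b,b), clear(d,c), holds(f), inpos(f), marked(b,b), marked(b,c), marked(d,b), marked(f,c), marked(f,f)}
optimal plan length = 3; 3 ≤ 3

Yes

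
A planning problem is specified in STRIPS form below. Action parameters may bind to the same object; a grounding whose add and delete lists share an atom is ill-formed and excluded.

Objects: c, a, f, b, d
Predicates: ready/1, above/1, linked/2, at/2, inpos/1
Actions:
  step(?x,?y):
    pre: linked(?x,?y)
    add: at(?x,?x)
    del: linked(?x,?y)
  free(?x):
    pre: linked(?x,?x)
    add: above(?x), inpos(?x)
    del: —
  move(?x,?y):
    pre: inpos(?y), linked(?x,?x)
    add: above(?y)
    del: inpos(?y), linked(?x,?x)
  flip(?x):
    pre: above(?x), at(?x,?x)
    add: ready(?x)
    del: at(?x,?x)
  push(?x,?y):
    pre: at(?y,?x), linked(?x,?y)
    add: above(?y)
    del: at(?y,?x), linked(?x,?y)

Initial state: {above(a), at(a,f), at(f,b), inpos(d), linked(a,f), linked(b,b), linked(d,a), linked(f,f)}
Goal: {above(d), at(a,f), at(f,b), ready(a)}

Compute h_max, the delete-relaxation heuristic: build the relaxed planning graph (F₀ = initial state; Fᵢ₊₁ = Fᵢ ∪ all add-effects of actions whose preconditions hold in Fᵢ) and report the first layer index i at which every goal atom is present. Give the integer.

2

F0 = init (8 atoms)
F1 = F0 ∪ {above(b), above(d), above(f), at(a,a), at(b,b), at(d,d), at(f,f), inpos(b), inpos(f)}  (17 atoms)
F2 = F1 ∪ {ready(a), ready(b), ready(d), ready(f)}  (21 atoms)
goal ⊆ F2  ⇒  h_max = 2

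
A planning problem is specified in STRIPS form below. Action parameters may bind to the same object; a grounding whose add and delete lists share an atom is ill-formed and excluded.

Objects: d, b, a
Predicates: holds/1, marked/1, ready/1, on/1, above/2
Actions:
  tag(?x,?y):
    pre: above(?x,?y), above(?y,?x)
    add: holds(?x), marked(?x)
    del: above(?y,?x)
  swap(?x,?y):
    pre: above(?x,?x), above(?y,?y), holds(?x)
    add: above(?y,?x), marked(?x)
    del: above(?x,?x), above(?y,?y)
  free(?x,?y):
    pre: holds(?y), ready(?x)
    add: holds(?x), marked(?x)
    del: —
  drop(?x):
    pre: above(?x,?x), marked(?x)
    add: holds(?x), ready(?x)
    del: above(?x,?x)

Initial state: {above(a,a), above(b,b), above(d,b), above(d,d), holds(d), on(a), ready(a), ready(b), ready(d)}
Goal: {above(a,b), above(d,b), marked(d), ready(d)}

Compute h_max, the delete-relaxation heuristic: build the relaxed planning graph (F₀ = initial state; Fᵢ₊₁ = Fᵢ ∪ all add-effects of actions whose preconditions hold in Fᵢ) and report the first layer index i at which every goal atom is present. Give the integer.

2

F0 = init (9 atoms)
F1 = F0 ∪ {above(a,d), above(b,d), holds(a), holds(b), marked(a), marked(b), marked(d)}  (16 atoms)
F2 = F1 ∪ {above(a,b), above(b,a), above(d,a)}  (19 atoms)
goal ⊆ F2  ⇒  h_max = 2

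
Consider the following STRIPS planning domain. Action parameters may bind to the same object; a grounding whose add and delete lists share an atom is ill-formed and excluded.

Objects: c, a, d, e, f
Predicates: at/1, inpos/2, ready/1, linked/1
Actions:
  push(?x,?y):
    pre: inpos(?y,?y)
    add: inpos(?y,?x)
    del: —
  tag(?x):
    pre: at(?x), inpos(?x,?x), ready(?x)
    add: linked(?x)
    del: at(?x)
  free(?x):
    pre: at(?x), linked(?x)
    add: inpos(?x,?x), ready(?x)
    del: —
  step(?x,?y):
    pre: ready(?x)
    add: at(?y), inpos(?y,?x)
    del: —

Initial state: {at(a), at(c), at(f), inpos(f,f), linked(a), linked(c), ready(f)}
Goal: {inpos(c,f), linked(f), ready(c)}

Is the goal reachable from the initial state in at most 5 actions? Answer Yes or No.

Yes

1. tag(f)  →  {at(a), at(c), inpos(f,f), linked(a), linked(c), linked(f), ready(f)}
2. free(c)  →  {at(a), at(c), inpos(c,c), inpos(f,f), linked(a), linked(c), linked(f), ready(c), ready(f)}
3. push(f,c)  →  {at(a), at(c), inpos(c,c), inpos(c,f), inpos(f,f), linked(a), linked(c), linked(f), ready(c), ready(f)}
optimal plan length = 3; 3 ≤ 5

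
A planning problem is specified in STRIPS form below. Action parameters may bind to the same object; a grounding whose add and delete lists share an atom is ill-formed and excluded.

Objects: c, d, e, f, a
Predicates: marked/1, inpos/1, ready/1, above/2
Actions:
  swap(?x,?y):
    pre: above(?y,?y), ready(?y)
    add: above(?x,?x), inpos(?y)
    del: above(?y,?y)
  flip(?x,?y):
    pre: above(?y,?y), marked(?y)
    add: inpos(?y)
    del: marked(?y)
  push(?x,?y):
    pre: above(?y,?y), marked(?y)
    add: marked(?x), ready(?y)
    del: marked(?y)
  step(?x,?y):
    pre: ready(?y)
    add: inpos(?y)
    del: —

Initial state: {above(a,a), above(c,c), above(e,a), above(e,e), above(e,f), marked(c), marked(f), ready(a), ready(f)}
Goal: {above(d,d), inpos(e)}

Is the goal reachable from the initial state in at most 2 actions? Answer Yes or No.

No

1. swap(d,a)  →  {above(c,c), above(d,d), above(e,a), above(e,e), above(e,f), inpos(a), marked(c), marked(f), ready(a), ready(f)}
2. push(e,c)  →  {above(c,c), above(d,d), above(e,a), above(e,e), above(e,f), inpos(a), marked(e), marked(f), ready(a), ready(c), ready(f)}
3. flip(c,e)  →  {above(c,c), above(d,d), above(e,a), above(e,e), above(e,f), inpos(a), inpos(e), marked(f), ready(a), ready(c), ready(f)}
optimal plan length = 3; 3 > 2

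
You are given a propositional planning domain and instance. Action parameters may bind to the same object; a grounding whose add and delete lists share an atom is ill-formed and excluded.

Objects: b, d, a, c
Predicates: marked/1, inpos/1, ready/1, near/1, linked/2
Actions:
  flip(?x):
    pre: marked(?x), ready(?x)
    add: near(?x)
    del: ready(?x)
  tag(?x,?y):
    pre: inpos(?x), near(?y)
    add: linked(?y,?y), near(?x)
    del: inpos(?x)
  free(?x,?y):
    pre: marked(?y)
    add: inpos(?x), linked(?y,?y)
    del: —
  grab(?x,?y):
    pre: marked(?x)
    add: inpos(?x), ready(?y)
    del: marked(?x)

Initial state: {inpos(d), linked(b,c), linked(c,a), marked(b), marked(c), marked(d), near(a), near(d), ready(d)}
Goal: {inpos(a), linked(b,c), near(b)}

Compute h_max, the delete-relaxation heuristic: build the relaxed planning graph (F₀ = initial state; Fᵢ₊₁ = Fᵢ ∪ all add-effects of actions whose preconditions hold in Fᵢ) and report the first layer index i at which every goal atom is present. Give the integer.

2

F0 = init (9 atoms)
F1 = F0 ∪ {inpos(a), inpos(b), inpos(c), linked(a,a), linked(b,b), linked(c,c), linked(d,d), ready(a), ready(b), ready(c)}  (19 atoms)
F2 = F1 ∪ {near(b), near(c)}  (21 atoms)
goal ⊆ F2  ⇒  h_max = 2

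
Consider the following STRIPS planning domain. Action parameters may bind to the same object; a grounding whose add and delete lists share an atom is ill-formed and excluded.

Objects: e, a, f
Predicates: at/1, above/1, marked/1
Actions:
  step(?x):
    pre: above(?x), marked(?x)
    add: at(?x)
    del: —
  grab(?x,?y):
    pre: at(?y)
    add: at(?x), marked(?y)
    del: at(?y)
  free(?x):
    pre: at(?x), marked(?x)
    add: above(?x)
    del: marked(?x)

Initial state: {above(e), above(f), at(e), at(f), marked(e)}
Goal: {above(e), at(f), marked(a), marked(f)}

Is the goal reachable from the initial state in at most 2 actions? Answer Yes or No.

1. grab(a,f)  →  {above(e), above(f), at(a), at(e), marked(e), marked(f)}
2. grab(f,a)  →  {above(e), above(f), at(e), at(f), marked(a), marked(e), marked(f)}
optimal plan length = 2; 2 ≤ 2

Yes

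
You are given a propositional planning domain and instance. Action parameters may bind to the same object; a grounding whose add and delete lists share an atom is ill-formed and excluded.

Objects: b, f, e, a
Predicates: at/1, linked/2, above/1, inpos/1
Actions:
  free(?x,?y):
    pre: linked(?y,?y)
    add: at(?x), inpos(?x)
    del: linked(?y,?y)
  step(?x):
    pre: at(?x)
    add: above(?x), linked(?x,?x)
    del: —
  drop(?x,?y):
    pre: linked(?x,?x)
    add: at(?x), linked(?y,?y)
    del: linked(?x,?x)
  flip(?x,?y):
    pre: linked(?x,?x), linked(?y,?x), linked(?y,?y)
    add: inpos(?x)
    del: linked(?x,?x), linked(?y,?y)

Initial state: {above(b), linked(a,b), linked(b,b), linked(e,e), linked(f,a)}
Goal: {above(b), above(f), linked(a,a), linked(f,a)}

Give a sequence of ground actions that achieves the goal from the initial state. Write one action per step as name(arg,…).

free(f,b); step(f); drop(f,a)

1. free(f,b)  →  {above(b), at(f), inpos(f), linked(a,b), linked(e,e), linked(f,a)}
2. step(f)  →  {above(b), above(f), at(f), inpos(f), linked(a,b), linked(e,e), linked(f,a), linked(f,f)}
3. drop(f,a)  →  {above(b), above(f), at(f), inpos(f), linked(a,a), linked(a,b), linked(e,e), linked(f,a)}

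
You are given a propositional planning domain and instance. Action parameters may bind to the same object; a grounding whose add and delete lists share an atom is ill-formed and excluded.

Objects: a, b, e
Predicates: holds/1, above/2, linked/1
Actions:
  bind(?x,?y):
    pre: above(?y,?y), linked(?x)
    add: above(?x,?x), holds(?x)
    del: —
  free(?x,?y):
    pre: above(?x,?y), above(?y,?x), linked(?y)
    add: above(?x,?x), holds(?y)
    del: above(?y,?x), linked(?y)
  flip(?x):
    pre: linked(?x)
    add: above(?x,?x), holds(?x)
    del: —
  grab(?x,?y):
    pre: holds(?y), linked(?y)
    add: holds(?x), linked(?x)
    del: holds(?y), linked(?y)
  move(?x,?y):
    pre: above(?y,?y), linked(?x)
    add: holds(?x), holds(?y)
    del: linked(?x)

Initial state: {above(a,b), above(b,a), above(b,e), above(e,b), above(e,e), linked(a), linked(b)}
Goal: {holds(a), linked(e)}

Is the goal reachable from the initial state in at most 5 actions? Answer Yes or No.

1. bind(a,e)  →  {above(a,a), above(a,b), above(b,a), above(b,e), above(e,b), above(e,e), holds(a), linked(a), linked(b)}
2. bind(b,a)  →  {above(a,a), above(a,b), above(b,a), above(b,b), above(b,e), above(e,b), above(e,e), holds(a), holds(b), linked(a), linked(b)}
3. grab(e,b)  →  {above(a,a), above(a,b), above(b,a), above(b,b), above(b,e), above(e,b), above(e,e), holds(a), holds(e), linked(a), linked(e)}
optimal plan length = 3; 3 ≤ 5

Yes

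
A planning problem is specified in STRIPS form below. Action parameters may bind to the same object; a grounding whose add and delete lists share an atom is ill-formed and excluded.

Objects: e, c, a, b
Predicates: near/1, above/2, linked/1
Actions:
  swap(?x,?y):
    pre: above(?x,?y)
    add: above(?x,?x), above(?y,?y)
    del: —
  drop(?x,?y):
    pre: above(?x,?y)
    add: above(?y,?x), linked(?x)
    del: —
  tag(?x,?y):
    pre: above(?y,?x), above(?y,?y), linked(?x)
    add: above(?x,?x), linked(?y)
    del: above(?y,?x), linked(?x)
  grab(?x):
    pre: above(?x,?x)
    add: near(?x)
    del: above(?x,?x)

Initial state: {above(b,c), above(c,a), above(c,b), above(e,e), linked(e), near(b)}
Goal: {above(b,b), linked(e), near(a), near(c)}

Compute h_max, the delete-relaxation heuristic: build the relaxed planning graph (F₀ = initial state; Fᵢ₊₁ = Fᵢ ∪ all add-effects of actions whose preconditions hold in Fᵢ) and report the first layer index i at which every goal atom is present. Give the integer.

F0 = init (6 atoms)
F1 = F0 ∪ {above(a,a), above(a,c), above(b,b), above(c,c), linked(b), linked(c), near(e)}  (13 atoms)
F2 = F1 ∪ {linked(a), near(a), near(c)}  (16 atoms)
goal ⊆ F2  ⇒  h_max = 2

2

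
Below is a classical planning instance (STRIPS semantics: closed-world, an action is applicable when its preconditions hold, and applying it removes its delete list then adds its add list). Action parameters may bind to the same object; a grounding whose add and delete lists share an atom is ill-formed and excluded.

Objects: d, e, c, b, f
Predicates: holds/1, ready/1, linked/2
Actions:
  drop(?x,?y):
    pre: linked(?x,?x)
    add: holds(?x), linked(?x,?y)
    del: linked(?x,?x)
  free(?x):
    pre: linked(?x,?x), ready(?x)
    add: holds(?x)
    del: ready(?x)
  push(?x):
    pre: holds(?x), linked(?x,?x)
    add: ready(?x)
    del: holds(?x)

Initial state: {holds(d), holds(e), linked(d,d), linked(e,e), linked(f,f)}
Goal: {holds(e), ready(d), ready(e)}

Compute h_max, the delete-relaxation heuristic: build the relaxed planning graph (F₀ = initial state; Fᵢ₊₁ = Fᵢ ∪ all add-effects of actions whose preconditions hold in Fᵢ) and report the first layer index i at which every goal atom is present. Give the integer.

1

F0 = init (5 atoms)
F1 = F0 ∪ {holds(f), linked(d,b), linked(d,c), linked(d,e), linked(d,f), linked(e,b), linked(e,c), linked(e,d), linked(e,f), linked(f,b), linked(f,c), linked(f,d), linked(f,e), ready(d), ready(e)}  (20 atoms)
goal ⊆ F1  ⇒  h_max = 1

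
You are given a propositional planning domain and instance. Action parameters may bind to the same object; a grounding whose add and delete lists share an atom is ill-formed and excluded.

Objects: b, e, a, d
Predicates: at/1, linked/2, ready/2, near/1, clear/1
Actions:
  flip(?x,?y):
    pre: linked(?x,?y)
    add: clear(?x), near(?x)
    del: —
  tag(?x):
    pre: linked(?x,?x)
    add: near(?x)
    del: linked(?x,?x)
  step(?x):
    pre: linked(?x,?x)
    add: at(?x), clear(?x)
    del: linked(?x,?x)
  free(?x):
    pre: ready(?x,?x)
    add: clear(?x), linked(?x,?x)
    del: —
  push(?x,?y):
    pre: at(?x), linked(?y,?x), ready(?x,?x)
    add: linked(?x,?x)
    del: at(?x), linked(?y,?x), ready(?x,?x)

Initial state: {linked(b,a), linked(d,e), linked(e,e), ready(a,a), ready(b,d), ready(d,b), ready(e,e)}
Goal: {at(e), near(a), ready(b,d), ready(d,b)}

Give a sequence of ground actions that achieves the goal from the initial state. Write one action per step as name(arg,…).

1. step(e)  →  {at(e), clear(e), linked(b,a), linked(d,e), ready(a,a), ready(b,d), ready(d,b), ready(e,e)}
2. free(a)  →  {at(e), clear(a), clear(e), linked(a,a), linked(b,a), linked(d,e), ready(a,a), ready(b,d), ready(d,b), ready(e,e)}
3. flip(a,a)  →  {at(e), clear(a), clear(e), linked(a,a), linked(b,a), linked(d,e), near(a), ready(a,a), ready(b,d), ready(d,b), ready(e,e)}

step(e); free(a); flip(a,a)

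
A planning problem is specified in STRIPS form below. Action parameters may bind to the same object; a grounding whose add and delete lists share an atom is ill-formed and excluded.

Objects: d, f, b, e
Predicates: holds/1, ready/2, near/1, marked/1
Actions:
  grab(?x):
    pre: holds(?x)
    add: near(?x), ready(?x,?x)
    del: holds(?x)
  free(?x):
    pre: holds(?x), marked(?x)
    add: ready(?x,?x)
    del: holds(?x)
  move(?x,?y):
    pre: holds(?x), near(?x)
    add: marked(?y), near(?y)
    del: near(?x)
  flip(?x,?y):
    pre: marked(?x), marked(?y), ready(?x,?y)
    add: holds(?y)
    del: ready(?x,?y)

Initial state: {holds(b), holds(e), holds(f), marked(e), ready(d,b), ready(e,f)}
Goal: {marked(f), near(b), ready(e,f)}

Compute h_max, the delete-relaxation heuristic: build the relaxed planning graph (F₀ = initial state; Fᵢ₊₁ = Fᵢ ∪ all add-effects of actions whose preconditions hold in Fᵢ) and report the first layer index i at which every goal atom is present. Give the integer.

F0 = init (6 atoms)
F1 = F0 ∪ {near(b), near(e), near(f), ready(b,b), ready(e,e), ready(f,f)}  (12 atoms)
F2 = F1 ∪ {marked(b), marked(d), marked(f), near(d)}  (16 atoms)
goal ⊆ F2  ⇒  h_max = 2

2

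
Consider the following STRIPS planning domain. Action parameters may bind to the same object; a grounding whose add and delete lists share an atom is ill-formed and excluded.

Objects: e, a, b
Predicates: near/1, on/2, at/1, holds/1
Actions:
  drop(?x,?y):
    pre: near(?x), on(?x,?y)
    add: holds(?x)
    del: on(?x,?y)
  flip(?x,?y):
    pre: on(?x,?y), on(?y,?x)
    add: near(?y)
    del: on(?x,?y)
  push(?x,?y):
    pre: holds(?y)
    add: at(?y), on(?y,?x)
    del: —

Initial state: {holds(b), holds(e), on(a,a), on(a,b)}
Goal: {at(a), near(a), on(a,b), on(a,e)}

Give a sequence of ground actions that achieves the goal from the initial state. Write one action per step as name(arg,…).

flip(a,a); drop(a,b); push(e,a); push(b,a)

1. flip(a,a)  →  {holds(b), holds(e), near(a), on(a,b)}
2. drop(a,b)  →  {holds(a), holds(b), holds(e), near(a)}
3. push(e,a)  →  {at(a), holds(a), holds(b), holds(e), near(a), on(a,e)}
4. push(b,a)  →  {at(a), holds(a), holds(b), holds(e), near(a), on(a,b), on(a,e)}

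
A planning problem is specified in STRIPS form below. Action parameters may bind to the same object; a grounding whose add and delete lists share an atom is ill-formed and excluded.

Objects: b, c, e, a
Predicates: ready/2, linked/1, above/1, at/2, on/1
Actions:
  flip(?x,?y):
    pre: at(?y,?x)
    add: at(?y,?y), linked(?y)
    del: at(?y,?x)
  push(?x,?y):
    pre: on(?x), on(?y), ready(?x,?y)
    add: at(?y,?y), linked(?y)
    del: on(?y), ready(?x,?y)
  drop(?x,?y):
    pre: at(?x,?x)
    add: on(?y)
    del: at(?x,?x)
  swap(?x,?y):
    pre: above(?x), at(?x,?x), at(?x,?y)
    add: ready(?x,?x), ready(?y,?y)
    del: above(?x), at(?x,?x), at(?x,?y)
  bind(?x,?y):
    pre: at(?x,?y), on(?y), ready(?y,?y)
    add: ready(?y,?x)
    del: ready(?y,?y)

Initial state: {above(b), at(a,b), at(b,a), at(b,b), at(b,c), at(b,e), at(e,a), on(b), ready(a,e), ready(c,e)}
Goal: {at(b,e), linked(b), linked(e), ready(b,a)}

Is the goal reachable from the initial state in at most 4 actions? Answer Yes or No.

1. flip(c,b)  →  {above(b), at(a,b), at(b,a), at(b,b), at(b,e), at(e,a), linked(b), on(b), ready(a,e), ready(c,e)}
2. flip(a,e)  →  {above(b), at(a,b), at(b,a), at(b,b), at(b,e), at(e,e), linked(b), linked(e), on(b), ready(a,e), ready(c,e)}
3. swap(b,b)  →  {at(a,b), at(b,a), at(b,e), at(e,e), linked(b), linked(e), on(b), ready(a,e), ready(b,b), ready(c,e)}
4. bind(a,b)  →  {at(a,b), at(b,a), at(b,e), at(e,e), linked(b), linked(e), on(b), ready(a,e), ready(b,a), ready(c,e)}
optimal plan length = 4; 4 ≤ 4

Yes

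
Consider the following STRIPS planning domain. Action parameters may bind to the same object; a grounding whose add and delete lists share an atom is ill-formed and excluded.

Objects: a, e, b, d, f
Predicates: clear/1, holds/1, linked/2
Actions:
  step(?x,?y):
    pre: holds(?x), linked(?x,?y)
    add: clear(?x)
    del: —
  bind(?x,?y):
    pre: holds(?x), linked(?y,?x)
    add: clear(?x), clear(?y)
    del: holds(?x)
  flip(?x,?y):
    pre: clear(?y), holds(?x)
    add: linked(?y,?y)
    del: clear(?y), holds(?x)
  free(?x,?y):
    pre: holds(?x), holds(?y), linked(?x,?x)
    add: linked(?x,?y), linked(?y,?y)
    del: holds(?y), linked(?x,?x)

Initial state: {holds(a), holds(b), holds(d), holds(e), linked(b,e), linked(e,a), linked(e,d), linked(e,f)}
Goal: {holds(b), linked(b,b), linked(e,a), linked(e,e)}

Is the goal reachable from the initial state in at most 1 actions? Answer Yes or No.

No

1. bind(e,b)  →  {clear(b), clear(e), holds(a), holds(b), holds(d), linked(b,e), linked(e,a), linked(e,d), linked(e,f)}
2. flip(a,e)  →  {clear(b), holds(b), holds(d), linked(b,e), linked(e,a), linked(e,d), linked(e,e), linked(e,f)}
3. flip(d,b)  →  {holds(b), linked(b,b), linked(b,e), linked(e,a), linked(e,d), linked(e,e), linked(e,f)}
optimal plan length = 3; 3 > 1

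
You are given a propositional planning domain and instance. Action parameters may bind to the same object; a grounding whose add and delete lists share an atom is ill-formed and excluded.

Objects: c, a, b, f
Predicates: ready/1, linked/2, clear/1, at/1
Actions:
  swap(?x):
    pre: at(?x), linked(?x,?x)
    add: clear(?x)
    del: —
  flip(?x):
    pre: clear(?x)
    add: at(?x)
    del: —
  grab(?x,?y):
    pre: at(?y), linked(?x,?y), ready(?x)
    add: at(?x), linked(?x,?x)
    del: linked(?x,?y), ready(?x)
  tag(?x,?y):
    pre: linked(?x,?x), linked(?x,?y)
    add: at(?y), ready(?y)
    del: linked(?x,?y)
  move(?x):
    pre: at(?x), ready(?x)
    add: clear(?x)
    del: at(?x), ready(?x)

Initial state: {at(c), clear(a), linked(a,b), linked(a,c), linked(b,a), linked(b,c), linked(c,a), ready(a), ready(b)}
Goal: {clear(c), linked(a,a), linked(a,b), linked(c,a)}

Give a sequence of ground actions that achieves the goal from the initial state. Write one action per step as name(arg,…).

1. grab(a,c)  →  {at(a), at(c), clear(a), linked(a,a), linked(a,b), linked(b,a), linked(b,c), linked(c,a), ready(b)}
2. grab(b,a)  →  {at(a), at(b), at(c), clear(a), linked(a,a), linked(a,b), linked(b,b), linked(b,c), linked(c,a)}
3. tag(b,c)  →  {at(a), at(b), at(c), clear(a), linked(a,a), linked(a,b), linked(b,b), linked(c,a), ready(c)}
4. move(c)  →  {at(a), at(b), clear(a), clear(c), linked(a,a), linked(a,b), linked(b,b), linked(c,a)}

grab(a,c); grab(b,a); tag(b,c); move(c)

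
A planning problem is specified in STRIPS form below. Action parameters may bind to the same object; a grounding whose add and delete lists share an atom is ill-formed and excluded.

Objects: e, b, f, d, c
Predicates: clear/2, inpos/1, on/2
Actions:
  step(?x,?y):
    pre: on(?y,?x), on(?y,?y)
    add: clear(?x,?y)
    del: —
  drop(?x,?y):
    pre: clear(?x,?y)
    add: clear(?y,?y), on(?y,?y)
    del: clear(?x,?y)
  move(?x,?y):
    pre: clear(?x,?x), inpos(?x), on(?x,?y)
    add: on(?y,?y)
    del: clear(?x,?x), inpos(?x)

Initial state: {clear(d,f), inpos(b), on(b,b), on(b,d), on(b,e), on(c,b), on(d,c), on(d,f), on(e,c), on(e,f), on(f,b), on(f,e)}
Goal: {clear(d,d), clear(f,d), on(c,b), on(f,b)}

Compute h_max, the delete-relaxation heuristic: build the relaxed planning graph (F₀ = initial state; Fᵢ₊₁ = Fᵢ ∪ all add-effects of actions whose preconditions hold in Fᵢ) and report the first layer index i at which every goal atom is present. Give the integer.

F0 = init (12 atoms)
F1 = F0 ∪ {clear(b,b), clear(d,b), clear(e,b), clear(f,f), on(f,f)}  (17 atoms)
F2 = F1 ∪ {clear(b,f), clear(e,f), on(d,d), on(e,e)}  (21 atoms)
F3 = F2 ∪ {clear(c,d), clear(c,e), clear(d,d), clear(e,e), clear(f,d), clear(f,e)}  (27 atoms)
goal ⊆ F3  ⇒  h_max = 3

3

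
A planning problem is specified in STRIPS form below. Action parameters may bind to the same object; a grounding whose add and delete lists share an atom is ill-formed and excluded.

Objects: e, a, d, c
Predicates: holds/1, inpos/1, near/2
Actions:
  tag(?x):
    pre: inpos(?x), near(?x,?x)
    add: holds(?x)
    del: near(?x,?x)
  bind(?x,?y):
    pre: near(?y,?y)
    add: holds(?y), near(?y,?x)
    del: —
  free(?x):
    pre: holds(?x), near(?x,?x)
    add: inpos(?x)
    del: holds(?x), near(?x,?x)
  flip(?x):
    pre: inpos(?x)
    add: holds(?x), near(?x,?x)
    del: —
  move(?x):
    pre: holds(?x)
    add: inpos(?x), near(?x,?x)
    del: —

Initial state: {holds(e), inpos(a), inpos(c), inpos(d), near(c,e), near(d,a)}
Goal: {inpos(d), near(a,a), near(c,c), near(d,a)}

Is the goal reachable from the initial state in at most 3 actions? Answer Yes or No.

Yes

1. flip(a)  →  {holds(a), holds(e), inpos(a), inpos(c), inpos(d), near(a,a), near(c,e), near(d,a)}
2. flip(c)  →  {holds(a), holds(c), holds(e), inpos(a), inpos(c), inpos(d), near(a,a), near(c,c), near(c,e), near(d,a)}
optimal plan length = 2; 2 ≤ 3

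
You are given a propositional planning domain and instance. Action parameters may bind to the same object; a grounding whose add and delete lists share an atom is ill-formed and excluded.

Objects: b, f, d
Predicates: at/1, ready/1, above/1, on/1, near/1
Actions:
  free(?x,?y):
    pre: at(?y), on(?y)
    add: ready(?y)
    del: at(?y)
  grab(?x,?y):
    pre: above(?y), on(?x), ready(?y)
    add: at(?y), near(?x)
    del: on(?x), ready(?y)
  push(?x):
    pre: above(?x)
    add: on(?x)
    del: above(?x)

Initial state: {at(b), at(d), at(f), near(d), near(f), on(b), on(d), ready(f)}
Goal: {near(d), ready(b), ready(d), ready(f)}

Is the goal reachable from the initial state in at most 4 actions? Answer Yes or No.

Yes

1. free(b,b)  →  {at(d), at(f), near(d), near(f), on(b), on(d), ready(b), ready(f)}
2. free(b,d)  →  {at(f), near(d), near(f), on(b), on(d), ready(b), ready(d), ready(f)}
optimal plan length = 2; 2 ≤ 4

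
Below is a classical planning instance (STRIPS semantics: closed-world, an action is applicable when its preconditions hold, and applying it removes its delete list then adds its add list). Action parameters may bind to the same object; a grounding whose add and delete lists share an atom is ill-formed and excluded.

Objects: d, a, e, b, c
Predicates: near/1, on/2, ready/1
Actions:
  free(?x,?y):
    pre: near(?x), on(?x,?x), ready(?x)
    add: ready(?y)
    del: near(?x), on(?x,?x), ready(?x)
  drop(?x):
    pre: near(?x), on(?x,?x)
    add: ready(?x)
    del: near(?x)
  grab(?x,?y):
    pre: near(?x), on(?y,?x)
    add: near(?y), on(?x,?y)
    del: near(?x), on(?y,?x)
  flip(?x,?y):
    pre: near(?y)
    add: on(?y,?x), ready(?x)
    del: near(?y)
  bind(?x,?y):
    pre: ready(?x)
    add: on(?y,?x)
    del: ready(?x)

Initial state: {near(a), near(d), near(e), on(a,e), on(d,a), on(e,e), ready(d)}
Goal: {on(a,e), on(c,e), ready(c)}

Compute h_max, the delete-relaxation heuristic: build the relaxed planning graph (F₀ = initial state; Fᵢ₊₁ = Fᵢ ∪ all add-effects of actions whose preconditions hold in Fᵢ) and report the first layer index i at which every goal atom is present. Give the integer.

2

F0 = init (7 atoms)
F1 = F0 ∪ {on(a,a), on(a,b), on(a,c), on(a,d), on(b,d), on(c,d), on(d,b), on(d,c), on(d,d), on(d,e), on(e,a), on(e,b), on(e,c), on(e,d), ready(a), ready(b), ready(c), ready(e)}  (25 atoms)
F2 = F1 ∪ {near(b), near(c), on(b,a), on(b,b), on(b,c), on(b,e), on(c,a), on(c,b), on(c,c), on(c,e)}  (35 atoms)
goal ⊆ F2  ⇒  h_max = 2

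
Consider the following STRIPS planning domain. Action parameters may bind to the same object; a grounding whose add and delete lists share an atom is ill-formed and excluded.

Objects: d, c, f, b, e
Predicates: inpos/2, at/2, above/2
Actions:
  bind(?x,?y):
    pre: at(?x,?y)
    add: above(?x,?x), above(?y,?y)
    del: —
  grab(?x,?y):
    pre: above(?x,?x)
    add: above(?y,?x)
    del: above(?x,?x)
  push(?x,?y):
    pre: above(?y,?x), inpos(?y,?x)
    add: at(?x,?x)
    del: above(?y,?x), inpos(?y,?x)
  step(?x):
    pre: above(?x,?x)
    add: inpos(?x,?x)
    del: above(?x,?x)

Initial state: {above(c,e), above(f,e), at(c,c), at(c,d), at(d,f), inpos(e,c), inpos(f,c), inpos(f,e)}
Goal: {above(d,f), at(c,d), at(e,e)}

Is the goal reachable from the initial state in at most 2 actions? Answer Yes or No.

1. bind(d,f)  →  {above(c,e), above(d,d), above(f,e), above(f,f), at(c,c), at(c,d), at(d,f), inpos(e,c), inpos(f,c), inpos(f,e)}
2. grab(f,d)  →  {above(c,e), above(d,d), above(d,f), above(f,e), at(c,c), at(c,d), at(d,f), inpos(e,c), inpos(f,c), inpos(f,e)}
3. push(e,f)  →  {above(c,e), above(d,d), above(d,f), at(c,c), at(c,d), at(d,f), at(e,e), inpos(e,c), inpos(f,c)}
optimal plan length = 3; 3 > 2

No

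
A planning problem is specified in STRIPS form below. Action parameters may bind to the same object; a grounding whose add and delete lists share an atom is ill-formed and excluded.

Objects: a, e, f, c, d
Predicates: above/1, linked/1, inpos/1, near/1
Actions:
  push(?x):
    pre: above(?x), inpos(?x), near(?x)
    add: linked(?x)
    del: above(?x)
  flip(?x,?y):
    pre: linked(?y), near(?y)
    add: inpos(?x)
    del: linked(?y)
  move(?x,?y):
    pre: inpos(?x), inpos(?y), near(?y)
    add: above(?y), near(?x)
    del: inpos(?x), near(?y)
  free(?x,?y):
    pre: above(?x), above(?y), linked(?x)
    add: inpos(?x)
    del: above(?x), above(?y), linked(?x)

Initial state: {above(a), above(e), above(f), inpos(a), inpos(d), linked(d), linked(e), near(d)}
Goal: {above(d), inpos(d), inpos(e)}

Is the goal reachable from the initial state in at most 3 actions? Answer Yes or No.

1. flip(e,d)  →  {above(a), above(e), above(f), inpos(a), inpos(d), inpos(e), linked(e), near(d)}
2. move(a,d)  →  {above(a), above(d), above(e), above(f), inpos(d), inpos(e), linked(e), near(a)}
optimal plan length = 2; 2 ≤ 3

Yes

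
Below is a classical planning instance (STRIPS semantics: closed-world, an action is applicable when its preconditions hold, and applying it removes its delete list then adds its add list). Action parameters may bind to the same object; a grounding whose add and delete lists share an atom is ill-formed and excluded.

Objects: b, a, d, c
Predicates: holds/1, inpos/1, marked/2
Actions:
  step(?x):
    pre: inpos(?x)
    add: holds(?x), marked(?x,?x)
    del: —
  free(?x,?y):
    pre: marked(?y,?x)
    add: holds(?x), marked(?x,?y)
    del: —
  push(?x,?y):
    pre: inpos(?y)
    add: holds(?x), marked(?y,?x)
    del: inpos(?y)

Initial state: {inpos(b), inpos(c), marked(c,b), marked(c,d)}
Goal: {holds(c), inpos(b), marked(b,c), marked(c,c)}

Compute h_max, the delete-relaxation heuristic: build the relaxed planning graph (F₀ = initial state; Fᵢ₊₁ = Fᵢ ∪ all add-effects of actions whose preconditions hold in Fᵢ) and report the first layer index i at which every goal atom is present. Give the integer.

F0 = init (4 atoms)
F1 = F0 ∪ {holds(a), holds(b), holds(c), holds(d), marked(b,a), marked(b,b), marked(b,c), marked(b,d), marked(c,a), marked(c,c), marked(d,c)}  (15 atoms)
goal ⊆ F1  ⇒  h_max = 1

1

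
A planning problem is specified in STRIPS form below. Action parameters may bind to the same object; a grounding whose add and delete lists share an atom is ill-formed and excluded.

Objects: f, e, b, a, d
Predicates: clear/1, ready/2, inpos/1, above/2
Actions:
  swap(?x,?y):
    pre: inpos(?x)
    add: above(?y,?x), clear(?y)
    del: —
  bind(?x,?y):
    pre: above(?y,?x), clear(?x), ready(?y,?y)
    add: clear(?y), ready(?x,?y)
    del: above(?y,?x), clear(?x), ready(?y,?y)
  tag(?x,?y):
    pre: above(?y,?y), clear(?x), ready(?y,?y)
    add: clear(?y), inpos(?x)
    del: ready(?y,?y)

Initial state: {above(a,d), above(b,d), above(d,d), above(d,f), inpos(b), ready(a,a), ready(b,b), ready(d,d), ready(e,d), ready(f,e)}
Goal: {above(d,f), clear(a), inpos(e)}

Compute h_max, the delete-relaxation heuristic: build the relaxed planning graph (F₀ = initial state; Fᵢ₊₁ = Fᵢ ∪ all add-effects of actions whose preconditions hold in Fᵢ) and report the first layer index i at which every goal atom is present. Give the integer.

2

F0 = init (10 atoms)
F1 = F0 ∪ {above(a,b), above(b,b), above(d,b), above(e,b), above(f,b), clear(a), clear(b), clear(d), clear(e), clear(f)}  (20 atoms)
F2 = F1 ∪ {inpos(a), inpos(d), inpos(e), inpos(f), ready(b,a), ready(b,d), ready(d,a), ready(d,b), ready(f,d)}  (29 atoms)
goal ⊆ F2  ⇒  h_max = 2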